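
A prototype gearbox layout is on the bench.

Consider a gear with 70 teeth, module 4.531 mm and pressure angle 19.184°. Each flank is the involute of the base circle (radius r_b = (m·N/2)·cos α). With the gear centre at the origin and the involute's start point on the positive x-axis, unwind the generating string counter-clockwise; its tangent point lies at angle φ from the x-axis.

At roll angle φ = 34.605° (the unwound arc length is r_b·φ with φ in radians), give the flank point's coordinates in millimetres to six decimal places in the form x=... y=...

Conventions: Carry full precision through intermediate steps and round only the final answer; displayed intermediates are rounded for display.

x=174.655411 y=10.603546

class = single-mesh tooth geometry [base-circle involute, m = 4.531, 70T]
pitch radius r_p = m·N/2 = 4.531·70/2 = 158.585000
base radius r_b = r_p·cos α = 158.585000·cos 19.184° = 149.778485
roll angle φ = 34.605° = 0.60397119 rad
x = r_b·(cos φ + φ·sin φ) = 174.655411
y = r_b·(sin φ − φ·cos φ) = 10.603546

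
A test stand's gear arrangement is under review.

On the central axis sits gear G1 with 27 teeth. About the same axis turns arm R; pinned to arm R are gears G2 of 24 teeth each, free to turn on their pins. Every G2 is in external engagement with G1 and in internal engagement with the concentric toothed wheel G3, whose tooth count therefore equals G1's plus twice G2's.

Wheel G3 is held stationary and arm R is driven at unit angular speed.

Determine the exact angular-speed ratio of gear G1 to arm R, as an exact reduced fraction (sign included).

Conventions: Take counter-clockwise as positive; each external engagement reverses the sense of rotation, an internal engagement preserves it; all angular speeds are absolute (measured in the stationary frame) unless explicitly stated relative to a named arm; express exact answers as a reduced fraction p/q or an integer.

class = planetary set [G3 = 27+2·24 = 75; Willis about the carrier]
ring teeth: 27 + 2·24 = 75
27(ω_sun−ω_arm) = −75(ω_ring−ω_arm),  ω_ring = 0, ω_arm = 1
ω_sun = 1 − (75/27)(0−1) = 34/9
ω_out/ω_in = 34/9

34/9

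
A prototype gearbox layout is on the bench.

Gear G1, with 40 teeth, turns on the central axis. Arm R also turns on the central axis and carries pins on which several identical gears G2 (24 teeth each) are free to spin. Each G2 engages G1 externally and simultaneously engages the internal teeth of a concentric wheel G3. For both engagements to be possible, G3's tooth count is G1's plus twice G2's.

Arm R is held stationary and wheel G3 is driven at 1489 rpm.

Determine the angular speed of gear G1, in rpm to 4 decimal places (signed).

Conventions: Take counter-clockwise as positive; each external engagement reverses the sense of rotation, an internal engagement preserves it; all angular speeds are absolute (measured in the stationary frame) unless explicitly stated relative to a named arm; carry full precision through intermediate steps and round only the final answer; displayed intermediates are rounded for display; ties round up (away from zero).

recognized (axles ride arm R): planetary set, 40/24/88 teeth
normalise by the input: solve with ω_ring = 1, then scale by 1489 rpm
ring teeth: 40 + 2·24 = 88
40(ω_sun−ω_arm) = −88(ω_ring−ω_arm),  ω_arm = 0, ω_ring = 1
ω_sun = 0 − (88/40)(1−0) = -11/5
scale: ω_sun = -11/5 × 1489 rpm = -3275.8000 rpm

-3275.8000 rpm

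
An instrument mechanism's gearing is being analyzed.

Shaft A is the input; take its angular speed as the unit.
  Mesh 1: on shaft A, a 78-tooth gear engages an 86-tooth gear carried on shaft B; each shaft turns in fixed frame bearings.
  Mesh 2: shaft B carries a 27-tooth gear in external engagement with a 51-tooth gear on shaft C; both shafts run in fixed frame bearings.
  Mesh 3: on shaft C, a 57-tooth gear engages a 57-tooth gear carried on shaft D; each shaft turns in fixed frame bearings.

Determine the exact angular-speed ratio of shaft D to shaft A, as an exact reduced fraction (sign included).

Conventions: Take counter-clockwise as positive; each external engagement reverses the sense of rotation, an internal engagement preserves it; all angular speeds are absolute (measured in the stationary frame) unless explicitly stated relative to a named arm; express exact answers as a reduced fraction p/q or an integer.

class = fixed-axis compound train [3 meshes; 3 ratios multiply, 3 sense flips]
mesh 1 [78T→86T]: running ratio 39/43, sense −
mesh 2 [27T→51T]: running ratio 351/731, sense +
mesh 3 [57T→57T]: running ratio 351/731, sense −
ω_out/ω_in = -351/731

-351/731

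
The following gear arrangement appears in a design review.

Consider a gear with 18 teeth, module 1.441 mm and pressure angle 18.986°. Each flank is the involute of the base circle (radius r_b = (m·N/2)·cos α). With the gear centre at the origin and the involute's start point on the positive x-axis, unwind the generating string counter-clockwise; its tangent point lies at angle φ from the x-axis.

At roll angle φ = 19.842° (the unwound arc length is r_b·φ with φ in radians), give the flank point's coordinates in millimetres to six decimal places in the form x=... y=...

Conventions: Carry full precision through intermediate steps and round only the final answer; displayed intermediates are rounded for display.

single-mesh involute tooth geometry (18T wheel at module 1.441)
pitch radius r_p = m·N/2 = 1.441·18/2 = 12.969000
base radius r_b = r_p·cos α = 12.969000·cos 18.986° = 12.263462
roll angle φ = 19.842° = 0.34630823 rad
x = r_b·(cos φ + φ·sin φ) = 12.976935
y = r_b·(sin φ − φ·cos φ) = 0.167750

x=12.976935 y=0.167750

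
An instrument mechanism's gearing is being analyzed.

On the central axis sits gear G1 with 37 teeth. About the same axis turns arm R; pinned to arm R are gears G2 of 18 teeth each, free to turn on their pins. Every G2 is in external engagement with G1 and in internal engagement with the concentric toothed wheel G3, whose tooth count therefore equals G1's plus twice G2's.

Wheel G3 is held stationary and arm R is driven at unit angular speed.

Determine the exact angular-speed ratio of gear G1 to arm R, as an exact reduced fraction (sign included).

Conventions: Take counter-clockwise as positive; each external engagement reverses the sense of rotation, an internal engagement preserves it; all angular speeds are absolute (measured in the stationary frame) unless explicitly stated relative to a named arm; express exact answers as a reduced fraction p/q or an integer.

110/37

recognized (axles ride arm R): planetary set, 37/18/73 teeth
ring teeth: 37 + 2·18 = 73
37(ω_sun−ω_arm) = −73(ω_ring−ω_arm),  ω_ring = 0, ω_arm = 1
ω_sun = 1 − (73/37)(0−1) = 110/37
ω_out/ω_in = 110/37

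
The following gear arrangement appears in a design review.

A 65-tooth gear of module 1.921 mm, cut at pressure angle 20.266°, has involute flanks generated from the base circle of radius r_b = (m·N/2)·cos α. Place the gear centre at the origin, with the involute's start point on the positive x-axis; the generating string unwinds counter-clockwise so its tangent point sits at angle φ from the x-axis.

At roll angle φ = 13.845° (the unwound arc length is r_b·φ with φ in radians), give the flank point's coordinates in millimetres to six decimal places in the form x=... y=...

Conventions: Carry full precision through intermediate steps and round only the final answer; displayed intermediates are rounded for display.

x=60.252604 y=0.273848

class = single-mesh tooth geometry [base-circle involute, m = 1.921, 65T]
pitch radius r_p = m·N/2 = 1.921·65/2 = 62.432500
base radius r_b = r_p·cos α = 62.432500·cos 20.266° = 58.567594
roll angle φ = 13.845° = 0.24164083 rad
x = r_b·(cos φ + φ·sin φ) = 60.252604
y = r_b·(sin φ − φ·cos φ) = 0.273848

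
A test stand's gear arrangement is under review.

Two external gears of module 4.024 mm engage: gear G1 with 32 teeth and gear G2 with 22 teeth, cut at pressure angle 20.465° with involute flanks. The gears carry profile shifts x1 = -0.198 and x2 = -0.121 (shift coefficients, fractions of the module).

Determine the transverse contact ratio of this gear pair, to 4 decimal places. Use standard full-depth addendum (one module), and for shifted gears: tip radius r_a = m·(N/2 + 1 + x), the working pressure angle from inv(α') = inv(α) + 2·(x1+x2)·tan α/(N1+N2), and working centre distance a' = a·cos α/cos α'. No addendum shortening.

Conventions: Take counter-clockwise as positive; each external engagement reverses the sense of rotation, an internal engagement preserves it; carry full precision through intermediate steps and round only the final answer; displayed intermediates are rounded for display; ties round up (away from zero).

1.7197

class = single-mesh tooth geometry [involute pair 32T × 22T, m = 4.024]
base radii: r_b1 = 60.320465, r_b2 = 41.470319
tip radii: r_a1 = 67.611248, r_a2 = 47.801096
inv(α') = inv(20.465°) + 2·(-0.198-0.121)·tan α/(32+22) = 0.01159780  ⇒  α' = 18.44269°
a' = a·cos α / cos α' = 108.6480·cos 20.465°/cos 18.44269° = 107.301740
action lengths: √(r_a1²−r_b1²) = 30.540504, √(r_a2²−r_b2²) = 23.773039
base pitch p_b = π·m·cos α = 11.843896
CR = (30.540504 + 23.773039 − 107.301740·sin 18.44269°)/11.843896 = 1.719705
contact ratio ≈ 1.7197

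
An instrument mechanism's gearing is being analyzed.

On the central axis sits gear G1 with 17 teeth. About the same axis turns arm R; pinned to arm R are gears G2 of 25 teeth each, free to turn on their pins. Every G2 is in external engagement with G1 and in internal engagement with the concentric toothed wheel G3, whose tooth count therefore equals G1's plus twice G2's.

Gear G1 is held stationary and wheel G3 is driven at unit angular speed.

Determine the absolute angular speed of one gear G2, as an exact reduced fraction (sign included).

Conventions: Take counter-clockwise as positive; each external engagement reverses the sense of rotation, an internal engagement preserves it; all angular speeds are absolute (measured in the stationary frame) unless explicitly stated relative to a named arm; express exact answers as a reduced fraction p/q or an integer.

class = planetary set [G3 = 17+2·25 = 67; Willis about the carrier]
ring teeth: 17 + 2·25 = 67
17(ω_sun−ω_arm) = −67(ω_ring−ω_arm),  ω_sun = 0, ω_ring = 1
17(0−ω_arm) = −67(1−ω_arm)  ⇒  84·ω_arm = 67  ⇒  ω_arm = 67/84
sun–planet mesh: 17·(0−67/84) = −25·(ω_p−ω_arm)  ⇒  ω_p−ω_arm = 1139/2100
ω_p = 67/84 + 1139/2100 = 67/50
exact speed ratio = 67/50

67/50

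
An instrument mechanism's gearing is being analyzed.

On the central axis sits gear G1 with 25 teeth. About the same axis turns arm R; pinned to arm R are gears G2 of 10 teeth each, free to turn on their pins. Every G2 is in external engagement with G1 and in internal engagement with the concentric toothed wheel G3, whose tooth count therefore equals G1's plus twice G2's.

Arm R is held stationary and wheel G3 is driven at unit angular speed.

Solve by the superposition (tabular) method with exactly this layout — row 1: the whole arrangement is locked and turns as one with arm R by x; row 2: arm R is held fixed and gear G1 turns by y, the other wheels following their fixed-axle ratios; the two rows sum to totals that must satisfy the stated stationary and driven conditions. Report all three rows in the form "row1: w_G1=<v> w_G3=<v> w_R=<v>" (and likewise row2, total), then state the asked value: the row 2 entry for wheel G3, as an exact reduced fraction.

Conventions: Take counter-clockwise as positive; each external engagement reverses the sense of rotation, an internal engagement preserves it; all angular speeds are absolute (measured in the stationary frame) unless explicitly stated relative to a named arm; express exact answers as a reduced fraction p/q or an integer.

topology: planetary set — G1 25T / G2 10T / G3 45T, arm = carrier (Willis)
superposition row 1 [locked train]: every member turns x
row 2 — arm fixed, fixed-axis ratios: sun y, ring −(25/45)·y, arm 0
boundary: total ω_arm = x = 0 and total ω_ring = x − (25/45)·y = 1  ⇒  y = -9/5, x = 0
row 2 ring = −(25/45)·(-9/5) = 1
totals (row 1 + row 2): sun 0 + (-9/5) = -9/5, ring 0 + 1 = 1, arm 0 + 0 = 0
asked cell (row2, ring) = 1

row1: w_G1=0 w_G3=0 w_R=0
row2: w_G1=-9/5 w_G3=1 w_R=0
total: w_G1=-9/5 w_G3=1 w_R=0
asked value: 1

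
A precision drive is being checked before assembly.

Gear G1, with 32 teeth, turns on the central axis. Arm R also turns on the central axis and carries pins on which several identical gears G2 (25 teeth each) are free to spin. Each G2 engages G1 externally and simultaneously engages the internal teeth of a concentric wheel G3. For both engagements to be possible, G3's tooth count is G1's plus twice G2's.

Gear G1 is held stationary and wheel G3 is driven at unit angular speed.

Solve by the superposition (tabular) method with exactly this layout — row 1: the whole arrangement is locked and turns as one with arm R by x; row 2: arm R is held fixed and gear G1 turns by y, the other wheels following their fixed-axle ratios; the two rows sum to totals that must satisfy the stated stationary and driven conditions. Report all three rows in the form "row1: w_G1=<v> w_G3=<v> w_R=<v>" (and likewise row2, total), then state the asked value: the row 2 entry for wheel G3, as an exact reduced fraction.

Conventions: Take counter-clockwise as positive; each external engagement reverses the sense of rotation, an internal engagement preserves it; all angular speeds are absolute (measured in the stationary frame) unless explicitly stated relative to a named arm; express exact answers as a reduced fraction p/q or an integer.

topology: planetary set — G1 32T / G2 25T / G3 82T, arm = carrier (Willis)
superposition row 1 [locked train]: every member turns x
row 2 — arm fixed, fixed-axis ratios: sun y, ring −(32/82)·y, arm 0
boundary: total ω_sun = x + y = 0 and total ω_ring = x − (32/82)·y = 1  ⇒  y = -41/57, x = 41/57
row 2 ring = −(32/82)·(-41/57) = 16/57
totals (row 1 + row 2): sun 41/57 + (-41/57) = 0, ring 41/57 + 16/57 = 1, arm 41/57 + 0 = 41/57
asked cell (row2, ring) = 16/57

row1: w_G1=41/57 w_G3=41/57 w_R=41/57
row2: w_G1=-41/57 w_G3=16/57 w_R=0
total: w_G1=0 w_G3=1 w_R=41/57
asked value: 16/57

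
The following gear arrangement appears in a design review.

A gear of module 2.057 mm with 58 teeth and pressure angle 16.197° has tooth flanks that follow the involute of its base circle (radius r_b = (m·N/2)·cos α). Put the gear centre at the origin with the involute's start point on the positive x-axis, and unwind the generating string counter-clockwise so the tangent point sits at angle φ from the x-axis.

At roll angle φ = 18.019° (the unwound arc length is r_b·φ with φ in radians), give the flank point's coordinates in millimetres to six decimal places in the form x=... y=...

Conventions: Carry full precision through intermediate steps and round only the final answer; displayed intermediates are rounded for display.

recognized (one wheel, involute flank): single-mesh tooth geometry, m = 2.057, N = 58
pitch radius r_p = m·N/2 = 2.057·58/2 = 59.653000
base radius r_b = r_p·cos α = 59.653000·cos 16.197° = 57.285271
roll angle φ = 18.019° = 0.31449088 rad
x = r_b·(cos φ + φ·sin φ) = 60.048494
y = r_b·(sin φ − φ·cos φ) = 0.588091

x=60.048494 y=0.588091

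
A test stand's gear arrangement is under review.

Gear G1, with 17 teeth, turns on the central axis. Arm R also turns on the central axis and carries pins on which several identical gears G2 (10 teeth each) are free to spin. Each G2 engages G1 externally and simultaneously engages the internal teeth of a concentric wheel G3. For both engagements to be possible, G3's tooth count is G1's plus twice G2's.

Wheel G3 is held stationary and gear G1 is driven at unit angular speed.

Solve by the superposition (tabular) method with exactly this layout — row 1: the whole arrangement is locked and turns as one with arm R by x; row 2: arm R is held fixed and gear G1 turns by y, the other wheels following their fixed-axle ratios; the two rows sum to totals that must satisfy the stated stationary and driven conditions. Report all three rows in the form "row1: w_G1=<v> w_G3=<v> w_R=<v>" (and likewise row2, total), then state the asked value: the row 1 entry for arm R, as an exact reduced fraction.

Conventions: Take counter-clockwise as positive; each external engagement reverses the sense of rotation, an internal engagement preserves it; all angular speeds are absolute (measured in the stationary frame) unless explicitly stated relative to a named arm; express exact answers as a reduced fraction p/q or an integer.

planetary set (17T centre, 10T on arm, 37T internal) — Willis relation
row 1 — lock + rotate with arm: ω_sun = ω_ring = ω_arm = x
row 2 (arm held, sun turns y): ω_ring = −(17/37)·y, ω_arm = 0
boundary: total ω_ring = x − (17/37)·y = 0 and total ω_sun = x + y = 1  ⇒  y = 37/54, x = 17/54
row 2 ring = −(17/37)·37/54 = -17/54
totals (row 1 + row 2): sun 17/54 + 37/54 = 1, ring 17/54 + (-17/54) = 0, arm 17/54 + 0 = 17/54
asked cell (row1, arm) = 17/54

row1: w_G1=17/54 w_G3=17/54 w_R=17/54
row2: w_G1=37/54 w_G3=-17/54 w_R=0
total: w_G1=1 w_G3=0 w_R=17/54
asked value: 17/54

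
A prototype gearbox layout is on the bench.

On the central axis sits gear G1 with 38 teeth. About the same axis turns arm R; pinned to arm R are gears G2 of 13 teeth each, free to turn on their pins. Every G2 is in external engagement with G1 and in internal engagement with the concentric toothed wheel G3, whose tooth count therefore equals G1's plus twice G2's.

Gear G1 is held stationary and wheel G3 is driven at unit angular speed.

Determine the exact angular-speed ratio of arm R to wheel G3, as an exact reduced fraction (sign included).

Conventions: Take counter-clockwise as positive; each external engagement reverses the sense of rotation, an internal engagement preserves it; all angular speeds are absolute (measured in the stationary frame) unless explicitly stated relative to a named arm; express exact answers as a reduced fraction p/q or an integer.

topology: planetary set — G1 38T / G2 13T / G3 64T, arm = carrier (Willis)
ring teeth: 38 + 2·13 = 64
38(ω_sun−ω_arm) = −64(ω_ring−ω_arm),  ω_sun = 0, ω_ring = 1
38(0−ω_arm) = −64(1−ω_arm)  ⇒  102·ω_arm = 64  ⇒  ω_arm = 32/51
ω_out/ω_in = 32/51

32/51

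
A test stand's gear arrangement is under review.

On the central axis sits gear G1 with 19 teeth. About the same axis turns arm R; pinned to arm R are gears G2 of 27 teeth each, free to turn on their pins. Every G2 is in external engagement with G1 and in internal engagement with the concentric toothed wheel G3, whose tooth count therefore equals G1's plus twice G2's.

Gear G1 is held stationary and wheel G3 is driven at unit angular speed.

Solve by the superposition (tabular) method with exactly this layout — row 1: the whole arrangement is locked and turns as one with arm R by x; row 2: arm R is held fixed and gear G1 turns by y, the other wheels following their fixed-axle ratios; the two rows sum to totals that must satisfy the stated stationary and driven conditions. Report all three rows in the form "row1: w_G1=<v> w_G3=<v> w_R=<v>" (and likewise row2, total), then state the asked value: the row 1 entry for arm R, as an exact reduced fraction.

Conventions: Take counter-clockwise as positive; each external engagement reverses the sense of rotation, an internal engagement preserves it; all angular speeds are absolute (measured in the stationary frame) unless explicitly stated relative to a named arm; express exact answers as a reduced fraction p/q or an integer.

class = planetary set [G3 = 19+2·27 = 73; Willis about the carrier]
row 1 (train locked, turned with arm): all members turn x
row 2 — arm fixed, fixed-axis ratios: sun y, ring −(19/73)·y, arm 0
boundary: total ω_sun = x + y = 0 and total ω_ring = x − (19/73)·y = 1  ⇒  y = -73/92, x = 73/92
row 2 ring = −(19/73)·(-73/92) = 19/92
totals (row 1 + row 2): sun 73/92 + (-73/92) = 0, ring 73/92 + 19/92 = 1, arm 73/92 + 0 = 73/92
asked cell (row1, arm) = 73/92

row1: w_G1=73/92 w_G3=73/92 w_R=73/92
row2: w_G1=-73/92 w_G3=19/92 w_R=0
total: w_G1=0 w_G3=1 w_R=73/92
asked value: 73/92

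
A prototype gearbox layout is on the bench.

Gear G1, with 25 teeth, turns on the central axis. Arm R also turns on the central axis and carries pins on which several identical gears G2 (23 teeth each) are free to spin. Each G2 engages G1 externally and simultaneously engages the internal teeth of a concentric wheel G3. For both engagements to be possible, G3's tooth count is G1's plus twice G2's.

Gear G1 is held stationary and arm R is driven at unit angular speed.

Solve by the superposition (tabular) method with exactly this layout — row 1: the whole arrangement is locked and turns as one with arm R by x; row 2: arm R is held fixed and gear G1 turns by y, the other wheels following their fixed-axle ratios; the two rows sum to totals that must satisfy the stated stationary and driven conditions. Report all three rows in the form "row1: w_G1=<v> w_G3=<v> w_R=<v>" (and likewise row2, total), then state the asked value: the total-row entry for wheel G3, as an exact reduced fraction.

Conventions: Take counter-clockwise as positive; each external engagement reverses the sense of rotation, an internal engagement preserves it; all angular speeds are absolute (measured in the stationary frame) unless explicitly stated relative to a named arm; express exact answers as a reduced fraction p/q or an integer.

class = planetary set [G3 = 25+2·23 = 71; Willis about the carrier]
row 1 (train locked, turned with arm): all members turn x
row 2: sun turns y, ring = −(25/71)·y, arm 0
boundary: total ω_sun = x + y = 0 and total ω_arm = x = 1  ⇒  y = -1, x = 1
row 2 ring = −(25/71)·(-1) = 25/71
totals (row 1 + row 2): sun 1 + (-1) = 0, ring 1 + 25/71 = 96/71, arm 1 + 0 = 1
asked cell (total, ring) = 96/71

row1: w_G1=1 w_G3=1 w_R=1
row2: w_G1=-1 w_G3=25/71 w_R=0
total: w_G1=0 w_G3=96/71 w_R=1
asked value: 96/71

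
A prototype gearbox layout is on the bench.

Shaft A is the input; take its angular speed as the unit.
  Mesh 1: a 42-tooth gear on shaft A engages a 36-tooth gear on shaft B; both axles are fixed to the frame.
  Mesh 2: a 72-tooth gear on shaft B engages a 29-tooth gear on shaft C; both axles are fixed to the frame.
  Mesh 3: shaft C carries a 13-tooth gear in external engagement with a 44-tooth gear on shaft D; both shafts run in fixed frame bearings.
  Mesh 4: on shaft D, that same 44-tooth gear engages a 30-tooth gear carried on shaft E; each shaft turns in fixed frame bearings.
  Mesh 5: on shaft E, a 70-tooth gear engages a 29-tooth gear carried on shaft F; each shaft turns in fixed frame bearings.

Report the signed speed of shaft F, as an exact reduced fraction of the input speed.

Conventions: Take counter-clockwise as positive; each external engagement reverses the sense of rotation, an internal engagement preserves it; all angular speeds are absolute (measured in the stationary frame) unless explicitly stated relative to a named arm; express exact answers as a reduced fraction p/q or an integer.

5-mesh fixed-axis compound train (all bearings frame-fixed)
mesh 1 [42T→36T]: |ω|/ω_in = 1×42/36 = 7/6, sense flips to −
mesh 2 [72T→29T]: |ω|/ω_in = (7/6)×72/29 = 84/29, sense flips to +
mesh 3 [13T→44T]: |ω|/ω_in = (84/29)×13/44 = 273/319, sense flips to −
mesh 4 [44T→30T]: |ω|/ω_in = (273/319)×44/30 = 182/145, sense flips to +
mesh 5 [70T→29T]: |ω|/ω_in = (182/145)×70/29 = 2548/841, sense flips to −
signed output speed (× input speed) = -2548/841

-2548/841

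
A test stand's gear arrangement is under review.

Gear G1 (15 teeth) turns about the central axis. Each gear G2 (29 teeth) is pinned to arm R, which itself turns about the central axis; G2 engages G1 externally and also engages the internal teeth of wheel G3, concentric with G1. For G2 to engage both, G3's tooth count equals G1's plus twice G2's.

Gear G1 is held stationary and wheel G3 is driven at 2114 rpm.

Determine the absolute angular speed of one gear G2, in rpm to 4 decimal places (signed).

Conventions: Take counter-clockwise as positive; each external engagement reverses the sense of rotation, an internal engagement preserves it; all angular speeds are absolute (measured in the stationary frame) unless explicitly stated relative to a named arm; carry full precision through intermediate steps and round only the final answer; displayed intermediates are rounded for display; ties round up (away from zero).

+2660.7241 rpm

planetary set (15T centre, 29T on arm, 73T internal) — Willis relation
normalise by the input: solve with ω_ring = 1, then scale by 2114 rpm
ring teeth: 15 + 2·29 = 73
15(ω_sun−ω_arm) = −73(ω_ring−ω_arm),  ω_sun = 0, ω_ring = 1
15(0−ω_arm) = −73(1−ω_arm)  ⇒  88·ω_arm = 73  ⇒  ω_arm = 73/88
sun–planet mesh: 15·(0−73/88) = −29·(ω_p−ω_arm)  ⇒  ω_p−ω_arm = 1095/2552
ω_p = 73/88 + 1095/2552 = 73/58
scale: ω_p = 73/58 × 2114 rpm = +2660.7241 rpm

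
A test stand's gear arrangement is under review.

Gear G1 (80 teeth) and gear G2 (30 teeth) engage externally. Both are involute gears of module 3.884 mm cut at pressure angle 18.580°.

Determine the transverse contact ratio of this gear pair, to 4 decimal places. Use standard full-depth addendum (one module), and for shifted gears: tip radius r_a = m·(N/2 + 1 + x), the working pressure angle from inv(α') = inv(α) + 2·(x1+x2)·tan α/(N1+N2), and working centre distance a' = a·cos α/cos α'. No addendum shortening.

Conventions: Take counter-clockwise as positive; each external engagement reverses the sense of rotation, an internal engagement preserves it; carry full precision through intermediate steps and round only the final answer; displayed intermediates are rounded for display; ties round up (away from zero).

1.8187

class = single-mesh tooth geometry [involute pair 80T × 30T, m = 3.884]
base radii: r_b1 = 147.262589, r_b2 = 55.223471
tip radii: r_a1 = 159.244000, r_a2 = 62.144000
no profile shift: α' = α, a' = a
action lengths: √(r_a1²−r_b1²) = 60.600178, √(r_a2²−r_b2²) = 28.499913
base pitch p_b = π·m·cos α = 11.565977
CR = (60.600178 + 28.499913 − 213.620000·sin 18.58000°)/11.565977 = 1.818669
contact ratio ≈ 1.8187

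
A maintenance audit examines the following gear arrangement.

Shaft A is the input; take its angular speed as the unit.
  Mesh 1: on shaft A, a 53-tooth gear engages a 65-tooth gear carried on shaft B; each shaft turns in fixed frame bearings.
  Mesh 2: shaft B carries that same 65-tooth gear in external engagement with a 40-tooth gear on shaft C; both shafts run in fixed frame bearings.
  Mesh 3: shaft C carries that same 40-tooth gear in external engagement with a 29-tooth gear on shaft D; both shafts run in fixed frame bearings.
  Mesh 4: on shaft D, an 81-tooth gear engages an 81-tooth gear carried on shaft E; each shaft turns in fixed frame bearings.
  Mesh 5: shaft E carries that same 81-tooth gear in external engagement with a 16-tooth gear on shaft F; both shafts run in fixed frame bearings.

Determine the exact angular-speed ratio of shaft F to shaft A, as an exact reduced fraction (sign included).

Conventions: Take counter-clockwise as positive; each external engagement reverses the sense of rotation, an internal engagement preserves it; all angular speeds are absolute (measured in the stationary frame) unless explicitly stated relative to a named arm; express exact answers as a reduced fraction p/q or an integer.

-4293/464

class = fixed-axis compound train [5 meshes; 5 ratios multiply, 5 sense flips]
mesh 1 [53T→65T]: running ratio 53/65, sense −
mesh 2 [65T→40T]: running ratio 53/40, sense +
mesh 3 [40T→29T]: running ratio 53/29, sense −
mesh 4 [81T→81T]: running ratio 53/29, sense +
mesh 5 [81T→16T]: running ratio 4293/464, sense −
ω_out/ω_in = -4293/464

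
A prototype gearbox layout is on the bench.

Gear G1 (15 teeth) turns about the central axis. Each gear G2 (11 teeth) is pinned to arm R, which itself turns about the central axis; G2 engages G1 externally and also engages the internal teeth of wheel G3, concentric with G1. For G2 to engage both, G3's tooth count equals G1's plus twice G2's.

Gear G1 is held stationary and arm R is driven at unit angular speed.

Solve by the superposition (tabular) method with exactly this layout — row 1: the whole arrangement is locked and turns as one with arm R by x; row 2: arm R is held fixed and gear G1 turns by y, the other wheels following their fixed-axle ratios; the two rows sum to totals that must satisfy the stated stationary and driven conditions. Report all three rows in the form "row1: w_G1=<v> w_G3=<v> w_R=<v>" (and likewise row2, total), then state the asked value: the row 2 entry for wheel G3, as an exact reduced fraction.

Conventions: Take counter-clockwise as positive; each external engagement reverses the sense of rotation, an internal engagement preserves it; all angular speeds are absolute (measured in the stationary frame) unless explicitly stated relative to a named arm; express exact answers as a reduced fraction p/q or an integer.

recognized (axles ride arm R): planetary set, 15/11/37 teeth
superposition row 1 [locked train]: every member turns x
row 2 (arm held, sun turns y): ω_ring = −(15/37)·y, ω_arm = 0
boundary: total ω_sun = x + y = 0 and total ω_arm = x = 1  ⇒  y = -1, x = 1
row 2 ring = −(15/37)·(-1) = 15/37
totals (row 1 + row 2): sun 1 + (-1) = 0, ring 1 + 15/37 = 52/37, arm 1 + 0 = 1
asked cell (row2, ring) = 15/37

row1: w_G1=1 w_G3=1 w_R=1
row2: w_G1=-1 w_G3=15/37 w_R=0
total: w_G1=0 w_G3=52/37 w_R=1
asked value: 15/37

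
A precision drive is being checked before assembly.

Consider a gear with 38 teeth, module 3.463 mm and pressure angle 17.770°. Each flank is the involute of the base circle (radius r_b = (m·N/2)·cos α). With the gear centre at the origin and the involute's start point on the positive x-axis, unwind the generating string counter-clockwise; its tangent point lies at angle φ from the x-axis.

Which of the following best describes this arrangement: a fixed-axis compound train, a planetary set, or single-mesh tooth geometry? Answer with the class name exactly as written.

single-mesh tooth geometry

class = single-mesh tooth geometry [base-circle involute, m = 3.463, 38T]
classification: single-mesh tooth geometry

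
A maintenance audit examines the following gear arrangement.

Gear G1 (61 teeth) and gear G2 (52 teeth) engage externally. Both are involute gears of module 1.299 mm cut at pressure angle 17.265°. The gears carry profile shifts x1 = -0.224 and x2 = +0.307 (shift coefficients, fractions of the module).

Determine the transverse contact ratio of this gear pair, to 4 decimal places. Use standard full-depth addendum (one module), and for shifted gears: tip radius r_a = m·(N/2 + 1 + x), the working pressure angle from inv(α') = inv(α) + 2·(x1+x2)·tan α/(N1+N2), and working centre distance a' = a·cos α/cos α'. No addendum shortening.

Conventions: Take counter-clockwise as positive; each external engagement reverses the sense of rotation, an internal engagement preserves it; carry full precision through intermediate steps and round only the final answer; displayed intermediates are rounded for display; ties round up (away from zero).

topology: single-mesh involute geometry — m = 1.299, 61T/52T pair
base radii: r_b1 = 37.834336, r_b2 = 32.252220
tip radii: r_a1 = 40.627524, r_a2 = 35.471793
inv(α') = inv(17.265°) + 2·(-0.224+0.307)·tan α/(61+52) = 0.00992079  ⇒  α' = 17.53142°
a' = a·cos α / cos α' = 73.3935·cos 17.265°/cos 17.53142° = 73.500514
action lengths: √(r_a1²−r_b1²) = 14.804012, √(r_a2²−r_b2²) = 14.766258
base pitch p_b = π·m·cos α = 3.897051
CR = (14.804012 + 14.766258 − 73.500514·sin 17.53142°)/3.897051 = 1.906519
contact ratio ≈ 1.9065

1.9065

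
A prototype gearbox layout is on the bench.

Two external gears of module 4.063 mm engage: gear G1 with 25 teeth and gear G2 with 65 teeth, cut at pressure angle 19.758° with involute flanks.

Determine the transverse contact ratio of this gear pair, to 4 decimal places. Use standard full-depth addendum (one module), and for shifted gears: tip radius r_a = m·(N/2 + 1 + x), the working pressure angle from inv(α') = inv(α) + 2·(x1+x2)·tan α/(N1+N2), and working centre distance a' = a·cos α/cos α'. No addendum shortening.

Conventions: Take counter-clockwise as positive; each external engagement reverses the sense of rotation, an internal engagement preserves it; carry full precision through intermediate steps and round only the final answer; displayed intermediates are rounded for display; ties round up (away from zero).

1.7162

single-mesh involute tooth geometry (25T engaging 65T at module 4.063)
base radii: r_b1 = 47.797580, r_b2 = 124.273708
tip radii: r_a1 = 54.850500, r_a2 = 136.110500
no profile shift: α' = α, a' = a
action lengths: √(r_a1²−r_b1²) = 26.906666, √(r_a2²−r_b2²) = 55.516787
base pitch p_b = π·m·cos α = 12.012842
CR = (26.906666 + 55.516787 − 182.835000·sin 19.75800°)/12.012842 = 1.716199
contact ratio ≈ 1.7162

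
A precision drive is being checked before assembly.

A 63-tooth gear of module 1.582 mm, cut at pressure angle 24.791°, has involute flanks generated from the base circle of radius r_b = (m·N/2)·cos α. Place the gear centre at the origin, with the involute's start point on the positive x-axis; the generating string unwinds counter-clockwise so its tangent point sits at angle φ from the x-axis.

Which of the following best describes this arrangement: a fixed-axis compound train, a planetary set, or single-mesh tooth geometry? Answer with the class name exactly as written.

topology: single-mesh involute geometry — m = 1.582, N = 63
classification: single-mesh tooth geometry

single-mesh tooth geometry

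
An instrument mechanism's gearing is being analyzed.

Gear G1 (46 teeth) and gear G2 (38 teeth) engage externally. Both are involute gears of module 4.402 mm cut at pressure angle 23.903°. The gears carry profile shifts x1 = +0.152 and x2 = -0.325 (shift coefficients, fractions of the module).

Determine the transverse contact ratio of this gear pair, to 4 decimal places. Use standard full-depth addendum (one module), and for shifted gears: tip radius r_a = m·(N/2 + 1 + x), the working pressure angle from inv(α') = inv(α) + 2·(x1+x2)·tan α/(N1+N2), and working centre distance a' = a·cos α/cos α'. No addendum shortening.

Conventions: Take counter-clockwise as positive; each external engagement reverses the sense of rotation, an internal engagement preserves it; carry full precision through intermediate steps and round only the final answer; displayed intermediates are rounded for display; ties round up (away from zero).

class = single-mesh tooth geometry [involute pair 46T × 38T, m = 4.402]
base radii: r_b1 = 92.562408, r_b2 = 76.464598
tip radii: r_a1 = 106.317104, r_a2 = 86.609350
inv(α') = inv(23.903°) + 2·(+0.152-0.325)·tan α/(46+38) = 0.02419003  ⇒  α' = 23.35659°
a' = a·cos α / cos α' = 184.8840·cos 23.903°/cos 23.35659° = 184.114202
action lengths: √(r_a1²−r_b1²) = 52.302268, √(r_a2²−r_b2²) = 40.673637
base pitch p_b = π·m·cos α = 12.643190
CR = (52.302268 + 40.673637 − 184.114202·sin 23.35659°)/12.643190 = 1.580564
contact ratio ≈ 1.5806

1.5806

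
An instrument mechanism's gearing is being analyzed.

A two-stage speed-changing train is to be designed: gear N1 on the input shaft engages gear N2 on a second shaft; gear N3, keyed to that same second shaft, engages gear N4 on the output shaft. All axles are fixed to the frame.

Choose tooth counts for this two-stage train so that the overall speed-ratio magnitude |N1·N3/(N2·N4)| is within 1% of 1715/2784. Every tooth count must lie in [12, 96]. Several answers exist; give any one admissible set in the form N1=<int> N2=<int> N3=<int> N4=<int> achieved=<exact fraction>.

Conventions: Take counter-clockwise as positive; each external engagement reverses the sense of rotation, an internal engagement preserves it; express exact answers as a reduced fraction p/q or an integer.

N1=35 N2=29 N3=49 N4=96 achieved=1715/2784

design class (target 1715/2784): fixed-axis compound train
target = 1715/2784 in lowest terms: an exact hit needs N1·N3 = k·1715 and N2·N4 = k·2784 for one integer k, every count in [12, 96]; additionally prefer no 1:1 stage (N1 ≠ N2, N3 ≠ N4)
k = 1: N1·N3 = 1715 = 35·49, N2·N4 = 2784 = 29·96
achieved = 35·49/(29·96) = 1715/2784; |achieved − target| = 0 ≤ 343/55680 ✓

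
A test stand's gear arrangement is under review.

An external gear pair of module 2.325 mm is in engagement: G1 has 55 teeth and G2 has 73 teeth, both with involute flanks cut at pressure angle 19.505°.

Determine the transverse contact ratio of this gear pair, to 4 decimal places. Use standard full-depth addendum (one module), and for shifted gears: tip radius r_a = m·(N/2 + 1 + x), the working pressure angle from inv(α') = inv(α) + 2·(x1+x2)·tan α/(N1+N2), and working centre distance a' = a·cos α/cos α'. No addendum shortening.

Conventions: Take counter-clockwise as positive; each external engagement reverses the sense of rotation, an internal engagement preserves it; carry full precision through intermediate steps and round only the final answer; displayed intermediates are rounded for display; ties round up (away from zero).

recognized (one external pair, fixed centres): single-mesh tooth geometry, m = 2.325, N1 = 55, N2 = 73
base radii: r_b1 = 60.268278, r_b2 = 79.992441
tip radii: r_a1 = 66.262500, r_a2 = 87.187500
no profile shift: α' = α, a' = a
action lengths: √(r_a1²−r_b1²) = 27.540037, √(r_a2²−r_b2²) = 34.682409
base pitch p_b = π·m·cos α = 6.885032
CR = (27.540037 + 34.682409 − 148.800000·sin 19.50500°)/6.885032 = 1.821305
contact ratio ≈ 1.8213

1.8213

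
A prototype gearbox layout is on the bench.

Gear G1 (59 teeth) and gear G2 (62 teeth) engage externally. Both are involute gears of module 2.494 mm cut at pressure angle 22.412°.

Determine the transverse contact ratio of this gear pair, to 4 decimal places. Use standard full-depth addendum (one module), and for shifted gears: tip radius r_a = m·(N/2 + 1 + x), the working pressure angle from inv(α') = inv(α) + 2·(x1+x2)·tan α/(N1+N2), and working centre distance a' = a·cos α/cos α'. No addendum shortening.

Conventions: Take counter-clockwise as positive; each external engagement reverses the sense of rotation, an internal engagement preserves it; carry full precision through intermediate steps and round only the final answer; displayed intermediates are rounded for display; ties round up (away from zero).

1.6621

class = single-mesh tooth geometry [involute pair 59T × 62T, m = 2.494]
base radii: r_b1 = 68.015752, r_b2 = 71.474180
tip radii: r_a1 = 76.067000, r_a2 = 79.808000
no profile shift: α' = α, a' = a
action lengths: √(r_a1²−r_b1²) = 34.059448, √(r_a2²−r_b2²) = 35.507161
base pitch p_b = π·m·cos α = 7.243315
CR = (34.059448 + 35.507161 − 150.887000·sin 22.41200°)/7.243315 = 1.662060
contact ratio ≈ 1.6621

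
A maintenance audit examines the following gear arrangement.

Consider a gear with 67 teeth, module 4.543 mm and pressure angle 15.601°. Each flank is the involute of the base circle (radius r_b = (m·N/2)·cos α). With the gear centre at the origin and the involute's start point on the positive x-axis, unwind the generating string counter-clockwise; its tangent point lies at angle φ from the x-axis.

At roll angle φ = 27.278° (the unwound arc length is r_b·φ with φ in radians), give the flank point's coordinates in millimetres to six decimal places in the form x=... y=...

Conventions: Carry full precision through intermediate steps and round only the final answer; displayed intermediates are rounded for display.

x=162.266401 y=5.154156

topology: single-mesh involute geometry — m = 4.543, N = 67
pitch radius r_p = m·N/2 = 4.543·67/2 = 152.190500
base radius r_b = r_p·cos α = 152.190500·cos 15.601° = 146.583478
roll angle φ = 27.278° = 0.47609091 rad
x = r_b·(cos φ + φ·sin φ) = 162.266401
y = r_b·(sin φ − φ·cos φ) = 5.154156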